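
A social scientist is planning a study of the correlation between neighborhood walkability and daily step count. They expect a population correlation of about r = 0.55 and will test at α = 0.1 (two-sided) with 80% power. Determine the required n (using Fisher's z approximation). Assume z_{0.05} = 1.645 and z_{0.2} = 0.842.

n = 20

Fisher's z: C = ½·ln((1+r)/(1−r)) = ½·ln(3.4444) = 0.6184.
n = ((z_{α/2} + z_β)/C)² + 3.
(1.645 + 0.842) / 0.6184 = 2.487 / 0.6184 = 4.022.
n = 4.022² + 3 = 16.17 + 3 = 19.2.
Round up.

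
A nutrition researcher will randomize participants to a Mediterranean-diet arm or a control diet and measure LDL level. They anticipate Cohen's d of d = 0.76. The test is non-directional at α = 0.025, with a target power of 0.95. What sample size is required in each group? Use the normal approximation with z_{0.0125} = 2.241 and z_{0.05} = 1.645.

For two independent groups with equal n: n = 2·((z_{α/2} + z_β) / d)².
z_{α/2} + z_β = 2.241 + 1.645 = 3.886.
n = 2 × (3.886 / 0.76)² = 2 × 5.113² = 2 × 26.14 = 52.3.
Round up to the next whole participant.

n = 53 per group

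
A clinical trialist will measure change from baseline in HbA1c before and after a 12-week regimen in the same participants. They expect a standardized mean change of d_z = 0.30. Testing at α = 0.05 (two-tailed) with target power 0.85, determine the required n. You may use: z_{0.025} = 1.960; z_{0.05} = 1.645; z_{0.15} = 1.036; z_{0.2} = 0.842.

n = 100 pairs

For a paired (one-sample on differences) test: n = ((z_{α/2} + z_β) / d)².
z_{α/2} + z_β = 1.960 + 1.036 = 2.996.
n = (2.996 / 0.30)² = 9.987² = 99.73.
Round up.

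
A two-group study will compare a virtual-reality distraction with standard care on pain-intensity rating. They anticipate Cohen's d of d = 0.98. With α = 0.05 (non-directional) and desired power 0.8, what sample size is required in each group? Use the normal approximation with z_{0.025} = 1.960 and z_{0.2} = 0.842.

For two independent groups with equal n: n = 2·((z_{α/2} + z_β) / d)².
z_{α/2} + z_β = 1.960 + 0.842 = 2.802.
n = 2 × (2.802 / 0.98)² = 2 × 2.859² = 2 × 8.17 = 16.3.
Round up to the next whole participant.

n = 17 per group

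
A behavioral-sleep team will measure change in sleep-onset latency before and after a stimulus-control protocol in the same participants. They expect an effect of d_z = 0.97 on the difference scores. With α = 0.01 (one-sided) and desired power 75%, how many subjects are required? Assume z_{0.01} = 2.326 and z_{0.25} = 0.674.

n = 10 pairs

For a paired (one-sample on differences) test: n = ((z_{α} + z_β) / d)².
z_{α} + z_β = 2.326 + 0.674 = 3.000.
n = (3.000 / 0.97)² = 3.093² = 9.57.
Round up.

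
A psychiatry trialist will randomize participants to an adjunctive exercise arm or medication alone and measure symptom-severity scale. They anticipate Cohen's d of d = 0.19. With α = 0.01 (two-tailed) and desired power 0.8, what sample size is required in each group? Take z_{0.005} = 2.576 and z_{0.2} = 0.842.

n = 648 per group

For two independent groups with equal n: n = 2·((z_{α/2} + z_β) / d)².
z_{α/2} + z_β = 2.576 + 0.842 = 3.418.
n = 2 × (3.418 / 0.19)² = 2 × 17.989² = 2 × 323.62 = 647.2.
Round up to the next whole participant.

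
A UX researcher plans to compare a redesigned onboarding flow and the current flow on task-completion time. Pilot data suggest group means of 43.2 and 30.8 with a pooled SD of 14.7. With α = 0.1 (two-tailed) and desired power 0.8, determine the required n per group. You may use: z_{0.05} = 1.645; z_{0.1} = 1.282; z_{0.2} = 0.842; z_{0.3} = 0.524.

n = 18 per group

Cohen's d = |M₁ − M₂| / SD_pooled = |43.2 − 30.8| / 14.7 = 12.4 / 14.7 = 0.844.
For two independent groups with equal n: n = 2·((z_{α/2} + z_β) / d)².
z_{α/2} + z_β = 1.645 + 0.842 = 2.487.
n = 2 × (2.487 / 0.844)² = 2 × 2.947² = 2 × 8.68 = 17.4.
Round up to the next whole participant.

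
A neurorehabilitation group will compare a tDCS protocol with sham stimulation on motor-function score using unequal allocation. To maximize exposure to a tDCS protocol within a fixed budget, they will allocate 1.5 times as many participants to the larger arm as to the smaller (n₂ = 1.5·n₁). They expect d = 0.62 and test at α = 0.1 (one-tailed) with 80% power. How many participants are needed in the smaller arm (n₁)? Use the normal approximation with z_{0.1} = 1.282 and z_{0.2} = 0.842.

n₁ = 20

With allocation ratio k = n₂/n₁ = 1.5, Var(x̄₁−x̄₂) = σ²(1/n₁ + 1/(k·n₁)) = σ²·(k+1)/(k·n₁).
So n₁ = (1 + 1/k)·((z_{α} + z_β)/d)² = 1.667 × (2.124/0.62)².
n₁ = 1.667 × 11.74 = 19.6.
Round up: n₁ = 20, giving n₂ = 1.5 × 20 = 30.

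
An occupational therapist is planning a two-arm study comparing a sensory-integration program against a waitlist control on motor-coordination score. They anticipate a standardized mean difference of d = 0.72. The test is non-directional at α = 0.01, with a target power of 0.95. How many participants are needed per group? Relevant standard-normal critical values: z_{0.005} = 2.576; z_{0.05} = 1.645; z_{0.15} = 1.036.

For two independent groups with equal n: n = 2·((z_{α/2} + z_β) / d)².
z_{α/2} + z_β = 2.576 + 1.645 = 4.221.
n = 2 × (4.221 / 0.72)² = 2 × 5.863² = 2 × 34.37 = 68.7.
Round up to the next whole participant.

n = 69 per group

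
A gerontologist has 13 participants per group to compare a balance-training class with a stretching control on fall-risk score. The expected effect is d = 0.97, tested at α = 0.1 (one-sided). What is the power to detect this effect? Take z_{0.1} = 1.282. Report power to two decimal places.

power ≈ 0.88

For two equal groups, power = Φ(d·√(n/2) − z_{α}).
d·√(n/2) = 0.97 × √(13/2) = 0.97 × 2.550 = 2.473.
z_β = 2.473 − 1.282 = 1.191.
Power = Φ(1.191) = 0.883.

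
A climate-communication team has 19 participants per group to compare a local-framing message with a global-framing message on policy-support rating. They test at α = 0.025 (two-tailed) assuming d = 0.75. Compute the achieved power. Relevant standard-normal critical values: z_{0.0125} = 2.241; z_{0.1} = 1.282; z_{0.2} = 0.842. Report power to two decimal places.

power ≈ 0.53

For two equal groups, power = Φ(d·√(n/2) − z_{α/2}).
d·√(n/2) = 0.75 × √(19/2) = 0.75 × 3.082 = 2.312.
z_β = 2.312 − 2.241 = 0.071.
Power = Φ(0.071) = 0.528.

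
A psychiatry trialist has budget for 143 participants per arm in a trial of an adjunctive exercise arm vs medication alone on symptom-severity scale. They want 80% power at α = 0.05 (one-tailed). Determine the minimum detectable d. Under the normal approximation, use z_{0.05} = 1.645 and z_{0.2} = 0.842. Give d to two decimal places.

d_min ≈ 0.29

For two independent groups of n = 143 each: d_min = (z_{α} + z_β)·√(2/n).
z-sum = 1.645 + 0.842 = 2.487.
d_min = 2.487 × √(2/143) = 2.487 × 0.1183 = 0.294.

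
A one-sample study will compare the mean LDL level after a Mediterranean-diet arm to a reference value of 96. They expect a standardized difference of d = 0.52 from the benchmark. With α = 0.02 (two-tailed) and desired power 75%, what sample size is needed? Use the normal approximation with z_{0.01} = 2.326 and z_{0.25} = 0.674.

n = 34

For a one-sample test: n = ((z_{α/2} + z_β) / d)².
z_{α/2} + z_β = 2.326 + 0.674 = 3.000.
n = (3.000 / 0.52)² = 5.769² = 33.28.
Round up.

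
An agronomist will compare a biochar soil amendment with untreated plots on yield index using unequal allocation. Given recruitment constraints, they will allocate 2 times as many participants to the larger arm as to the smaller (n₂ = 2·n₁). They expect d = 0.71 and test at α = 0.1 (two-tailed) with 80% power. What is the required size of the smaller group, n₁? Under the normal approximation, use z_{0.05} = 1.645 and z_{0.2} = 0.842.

n₁ = 19

With allocation ratio k = n₂/n₁ = 2, Var(x̄₁−x̄₂) = σ²(1/n₁ + 1/(k·n₁)) = σ²·(k+1)/(k·n₁).
So n₁ = (1 + 1/k)·((z_{α/2} + z_β)/d)² = 1.500 × (2.487/0.71)².
n₁ = 1.500 × 12.27 = 18.4.
Round up: n₁ = 19, giving n₂ = 2 × 19 = 38.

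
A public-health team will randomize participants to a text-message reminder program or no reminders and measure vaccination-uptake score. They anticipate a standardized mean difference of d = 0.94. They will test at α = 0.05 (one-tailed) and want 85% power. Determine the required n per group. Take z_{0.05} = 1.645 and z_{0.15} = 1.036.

For two independent groups with equal n: n = 2·((z_{α} + z_β) / d)².
z_{α} + z_β = 1.645 + 1.036 = 2.681.
n = 2 × (2.681 / 0.94)² = 2 × 2.852² = 2 × 8.13 = 16.3.
Round up to the next whole participant.

n = 17 per group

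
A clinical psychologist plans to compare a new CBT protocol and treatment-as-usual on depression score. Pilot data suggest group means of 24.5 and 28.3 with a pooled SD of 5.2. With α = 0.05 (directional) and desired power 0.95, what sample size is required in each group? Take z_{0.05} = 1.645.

Cohen's d = |M₁ − M₂| / SD_pooled = |24.5 − 28.3| / 5.2 = 3.8 / 5.2 = 0.731.
For two independent groups with equal n: n = 2·((z_{α} + z_β) / d)².
z_{α} + z_β = 1.645 + 1.645 = 3.290.
n = 2 × (3.290 / 0.731)² = 2 × 4.501² = 2 × 20.26 = 40.5.
Round up to the next whole participant.

n = 41 per group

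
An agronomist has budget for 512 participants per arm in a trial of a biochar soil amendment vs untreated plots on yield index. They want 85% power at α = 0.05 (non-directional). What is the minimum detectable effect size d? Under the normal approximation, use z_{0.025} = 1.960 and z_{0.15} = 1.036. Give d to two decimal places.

d_min ≈ 0.19

For two independent groups of n = 512 each: d_min = (z_{α/2} + z_β)·√(2/n).
z-sum = 1.960 + 1.036 = 2.996.
d_min = 2.996 × √(2/512) = 2.996 × 0.0625 = 0.187.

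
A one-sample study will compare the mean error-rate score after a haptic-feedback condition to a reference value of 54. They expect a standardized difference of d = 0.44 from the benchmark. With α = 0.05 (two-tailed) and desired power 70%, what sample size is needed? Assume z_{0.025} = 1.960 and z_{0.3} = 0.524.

For a one-sample test: n = ((z_{α/2} + z_β) / d)².
z_{α/2} + z_β = 1.960 + 0.524 = 2.484.
n = (2.484 / 0.44)² = 5.645² = 31.87.
Round up.

n = 32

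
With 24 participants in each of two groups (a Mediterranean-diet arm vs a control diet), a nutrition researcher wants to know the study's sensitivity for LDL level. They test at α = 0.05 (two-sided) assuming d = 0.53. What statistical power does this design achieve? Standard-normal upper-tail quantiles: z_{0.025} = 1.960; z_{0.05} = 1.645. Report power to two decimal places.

For two equal groups, power = Φ(d·√(n/2) − z_{α/2}).
d·√(n/2) = 0.53 × √(24/2) = 0.53 × 3.464 = 1.836.
z_β = 1.836 − 1.960 = -0.124.
Power = Φ(-0.124) = 0.451.

power ≈ 0.45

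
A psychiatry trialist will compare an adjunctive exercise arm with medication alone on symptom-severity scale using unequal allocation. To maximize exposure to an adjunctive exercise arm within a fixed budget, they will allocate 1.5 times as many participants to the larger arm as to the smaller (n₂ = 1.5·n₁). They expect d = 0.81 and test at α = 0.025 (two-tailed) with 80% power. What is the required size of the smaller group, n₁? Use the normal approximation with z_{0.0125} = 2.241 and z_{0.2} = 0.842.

With allocation ratio k = n₂/n₁ = 1.5, Var(x̄₁−x̄₂) = σ²(1/n₁ + 1/(k·n₁)) = σ²·(k+1)/(k·n₁).
So n₁ = (1 + 1/k)·((z_{α/2} + z_β)/d)² = 1.667 × (3.083/0.81)².
n₁ = 1.667 × 14.49 = 24.1.
Round up: n₁ = 25, giving n₂ = ⌈1.5 × 25⌉ = ⌈37.5⌉ = 38.

n₁ = 25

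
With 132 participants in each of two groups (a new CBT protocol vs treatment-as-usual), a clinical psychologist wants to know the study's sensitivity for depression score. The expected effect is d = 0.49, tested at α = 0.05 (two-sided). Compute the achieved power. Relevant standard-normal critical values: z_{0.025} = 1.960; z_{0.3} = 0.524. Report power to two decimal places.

power ≈ 0.98

For two equal groups, power = Φ(d·√(n/2) − z_{α/2}).
d·√(n/2) = 0.49 × √(132/2) = 0.49 × 8.124 = 3.981.
z_β = 3.981 − 1.960 = 2.021.
Power = Φ(2.021) = 0.978.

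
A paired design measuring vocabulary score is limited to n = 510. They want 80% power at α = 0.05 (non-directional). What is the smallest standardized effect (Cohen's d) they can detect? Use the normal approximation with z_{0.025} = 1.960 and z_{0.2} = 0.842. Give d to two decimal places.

For a single sample (or paired design) of n = 510: d_min = (z_{α/2} + z_β)/√n.
z-sum = 1.960 + 0.842 = 2.802.
d_min = 2.802 / √510 = 2.802 / 22.583 = 0.124.

d_min ≈ 0.12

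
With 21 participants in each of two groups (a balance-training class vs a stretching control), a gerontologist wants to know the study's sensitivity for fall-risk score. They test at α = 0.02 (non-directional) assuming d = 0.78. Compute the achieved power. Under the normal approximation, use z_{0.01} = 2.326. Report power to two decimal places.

For two equal groups, power = Φ(d·√(n/2) − z_{α/2}).
d·√(n/2) = 0.78 × √(21/2) = 0.78 × 3.240 = 2.527.
z_β = 2.527 − 2.326 = 0.201.
Power = Φ(0.201) = 0.580.

power ≈ 0.58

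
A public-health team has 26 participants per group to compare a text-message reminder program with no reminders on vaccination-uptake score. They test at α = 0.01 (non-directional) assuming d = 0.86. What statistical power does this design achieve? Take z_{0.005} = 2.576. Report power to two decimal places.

For two equal groups, power = Φ(d·√(n/2) − z_{α/2}).
d·√(n/2) = 0.86 × √(26/2) = 0.86 × 3.606 = 3.101.
z_β = 3.101 − 2.576 = 0.525.
Power = Φ(0.525) = 0.700.

power ≈ 0.70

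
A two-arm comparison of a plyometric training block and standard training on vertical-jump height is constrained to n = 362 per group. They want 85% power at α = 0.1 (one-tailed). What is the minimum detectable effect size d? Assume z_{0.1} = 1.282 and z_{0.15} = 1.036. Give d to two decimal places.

For two independent groups of n = 362 each: d_min = (z_{α} + z_β)·√(2/n).
z-sum = 1.282 + 1.036 = 2.318.
d_min = 2.318 × √(2/362) = 2.318 × 0.0743 = 0.172.

d_min ≈ 0.17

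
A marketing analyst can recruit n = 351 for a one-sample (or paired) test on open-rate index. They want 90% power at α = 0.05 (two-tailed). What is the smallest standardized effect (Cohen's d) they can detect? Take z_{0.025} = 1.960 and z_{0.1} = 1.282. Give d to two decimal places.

For a single sample (or paired design) of n = 351: d_min = (z_{α/2} + z_β)/√n.
z-sum = 1.960 + 1.282 = 3.242.
d_min = 3.242 / √351 = 3.242 / 18.735 = 0.173.

d_min ≈ 0.17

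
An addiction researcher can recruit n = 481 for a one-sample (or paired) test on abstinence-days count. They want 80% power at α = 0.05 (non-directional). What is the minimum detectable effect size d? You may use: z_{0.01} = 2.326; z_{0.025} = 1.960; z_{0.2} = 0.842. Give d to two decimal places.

d_min ≈ 0.13

For a single sample (or paired design) of n = 481: d_min = (z_{α/2} + z_β)/√n.
z-sum = 1.960 + 0.842 = 2.802.
d_min = 2.802 / √481 = 2.802 / 21.932 = 0.128.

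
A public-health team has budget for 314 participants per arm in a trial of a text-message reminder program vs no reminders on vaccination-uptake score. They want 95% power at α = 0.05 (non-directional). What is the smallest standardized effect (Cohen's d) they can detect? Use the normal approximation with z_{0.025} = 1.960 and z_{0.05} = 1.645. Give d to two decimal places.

For two independent groups of n = 314 each: d_min = (z_{α/2} + z_β)·√(2/n).
z-sum = 1.960 + 1.645 = 3.605.
d_min = 3.605 × √(2/314) = 3.605 × 0.0798 = 0.288.

d_min ≈ 0.29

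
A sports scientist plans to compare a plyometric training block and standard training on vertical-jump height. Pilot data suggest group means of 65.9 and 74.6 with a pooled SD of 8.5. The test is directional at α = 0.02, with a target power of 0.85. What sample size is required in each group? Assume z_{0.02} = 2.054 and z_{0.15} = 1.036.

Cohen's d = |M₁ − M₂| / SD_pooled = |65.9 − 74.6| / 8.5 = 8.7 / 8.5 = 1.024.
For two independent groups with equal n: n = 2·((z_{α} + z_β) / d)².
z_{α} + z_β = 2.054 + 1.036 = 3.090.
n = 2 × (3.090 / 1.024)² = 2 × 3.018² = 2 × 9.11 = 18.2.
Round up to the next whole participant.

n = 19 per group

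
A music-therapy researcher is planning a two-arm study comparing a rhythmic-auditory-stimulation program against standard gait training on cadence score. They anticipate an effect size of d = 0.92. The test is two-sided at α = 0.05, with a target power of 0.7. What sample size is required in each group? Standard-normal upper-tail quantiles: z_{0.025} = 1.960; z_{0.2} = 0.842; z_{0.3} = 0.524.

For two independent groups with equal n: n = 2·((z_{α/2} + z_β) / d)².
z_{α/2} + z_β = 1.960 + 0.524 = 2.484.
n = 2 × (2.484 / 0.92)² = 2 × 2.700² = 2 × 7.29 = 14.6.
Round up to the next whole participant.

n = 15 per group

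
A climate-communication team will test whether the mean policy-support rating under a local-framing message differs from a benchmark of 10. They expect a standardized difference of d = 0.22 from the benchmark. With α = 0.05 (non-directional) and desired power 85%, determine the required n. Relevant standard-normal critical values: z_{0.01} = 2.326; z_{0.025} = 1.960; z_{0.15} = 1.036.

For a one-sample test: n = ((z_{α/2} + z_β) / d)².
z_{α/2} + z_β = 1.960 + 1.036 = 2.996.
n = (2.996 / 0.22)² = 13.618² = 185.45.
Round up.

n = 186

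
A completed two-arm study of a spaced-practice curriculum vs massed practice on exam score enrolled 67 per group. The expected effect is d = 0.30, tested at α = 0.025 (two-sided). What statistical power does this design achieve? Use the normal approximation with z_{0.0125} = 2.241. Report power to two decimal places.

For two equal groups, power = Φ(d·√(n/2) − z_{α/2}).
d·√(n/2) = 0.30 × √(67/2) = 0.30 × 5.788 = 1.736.
z_β = 1.736 − 2.241 = -0.505.
Power = Φ(-0.505) = 0.307.

power ≈ 0.31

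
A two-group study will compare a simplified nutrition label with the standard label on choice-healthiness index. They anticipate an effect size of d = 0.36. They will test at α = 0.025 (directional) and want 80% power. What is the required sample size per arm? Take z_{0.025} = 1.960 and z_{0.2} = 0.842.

For two independent groups with equal n: n = 2·((z_{α} + z_β) / d)².
z_{α} + z_β = 1.960 + 0.842 = 2.802.
n = 2 × (2.802 / 0.36)² = 2 × 7.783² = 2 × 60.58 = 121.2.
Round up to the next whole participant.

n = 122 per group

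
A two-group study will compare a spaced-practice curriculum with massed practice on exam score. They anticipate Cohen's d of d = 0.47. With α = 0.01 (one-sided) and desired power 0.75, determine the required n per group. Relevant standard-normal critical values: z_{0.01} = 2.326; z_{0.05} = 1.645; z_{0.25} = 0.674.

n = 82 per group

For two independent groups with equal n: n = 2·((z_{α} + z_β) / d)².
z_{α} + z_β = 2.326 + 0.674 = 3.000.
n = 2 × (3.000 / 0.47)² = 2 × 6.383² = 2 × 40.74 = 81.5.
Round up to the next whole participant.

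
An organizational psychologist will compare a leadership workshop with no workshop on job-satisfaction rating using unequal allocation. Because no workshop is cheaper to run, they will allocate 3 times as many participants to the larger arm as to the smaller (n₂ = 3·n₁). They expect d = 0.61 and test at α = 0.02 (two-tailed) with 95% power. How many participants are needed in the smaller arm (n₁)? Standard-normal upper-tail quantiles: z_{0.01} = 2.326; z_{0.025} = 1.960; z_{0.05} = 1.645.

With allocation ratio k = n₂/n₁ = 3, Var(x̄₁−x̄₂) = σ²(1/n₁ + 1/(k·n₁)) = σ²·(k+1)/(k·n₁).
So n₁ = (1 + 1/k)·((z_{α/2} + z_β)/d)² = 1.333 × (3.971/0.61)².
n₁ = 1.333 × 42.38 = 56.5.
Round up: n₁ = 57, giving n₂ = 3 × 57 = 171.

n₁ = 57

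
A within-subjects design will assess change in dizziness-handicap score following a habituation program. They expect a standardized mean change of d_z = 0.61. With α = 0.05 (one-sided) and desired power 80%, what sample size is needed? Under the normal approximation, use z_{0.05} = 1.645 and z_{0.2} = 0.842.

For a paired (one-sample on differences) test: n = ((z_{α} + z_β) / d)².
z_{α} + z_β = 1.645 + 0.842 = 2.487.
n = (2.487 / 0.61)² = 4.077² = 16.62.
Round up.

n = 17 pairs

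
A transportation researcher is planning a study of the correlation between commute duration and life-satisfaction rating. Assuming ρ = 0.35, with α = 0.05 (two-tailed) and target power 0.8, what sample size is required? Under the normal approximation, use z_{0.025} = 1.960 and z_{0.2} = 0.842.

n = 62

Fisher's z: C = ½·ln((1+r)/(1−r)) = ½·ln(2.0769) = 0.3654.
n = ((z_{α/2} + z_β)/C)² + 3.
(1.960 + 0.842) / 0.3654 = 2.802 / 0.3654 = 7.668.
n = 7.668² + 3 = 58.80 + 3 = 61.8.
Round up.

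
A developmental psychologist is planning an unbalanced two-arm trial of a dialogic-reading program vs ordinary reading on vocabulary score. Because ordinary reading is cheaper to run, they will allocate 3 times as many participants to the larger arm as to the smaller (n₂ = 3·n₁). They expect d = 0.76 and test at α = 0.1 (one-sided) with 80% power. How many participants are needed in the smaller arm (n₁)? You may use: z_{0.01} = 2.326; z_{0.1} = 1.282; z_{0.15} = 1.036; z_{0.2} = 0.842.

n₁ = 11

With allocation ratio k = n₂/n₁ = 3, Var(x̄₁−x̄₂) = σ²(1/n₁ + 1/(k·n₁)) = σ²·(k+1)/(k·n₁).
So n₁ = (1 + 1/k)·((z_{α} + z_β)/d)² = 1.333 × (2.124/0.76)².
n₁ = 1.333 × 7.81 = 10.4.
Round up: n₁ = 11, giving n₂ = 3 × 11 = 33.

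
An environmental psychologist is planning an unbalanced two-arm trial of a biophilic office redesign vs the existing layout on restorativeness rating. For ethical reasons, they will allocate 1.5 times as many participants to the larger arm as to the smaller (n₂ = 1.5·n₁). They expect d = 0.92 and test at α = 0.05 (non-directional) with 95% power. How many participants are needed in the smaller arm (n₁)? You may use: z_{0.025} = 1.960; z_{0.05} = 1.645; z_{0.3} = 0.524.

With allocation ratio k = n₂/n₁ = 1.5, Var(x̄₁−x̄₂) = σ²(1/n₁ + 1/(k·n₁)) = σ²·(k+1)/(k·n₁).
So n₁ = (1 + 1/k)·((z_{α/2} + z_β)/d)² = 1.667 × (3.605/0.92)².
n₁ = 1.667 × 15.35 = 25.6.
Round up: n₁ = 26, giving n₂ = 1.5 × 26 = 39.

n₁ = 26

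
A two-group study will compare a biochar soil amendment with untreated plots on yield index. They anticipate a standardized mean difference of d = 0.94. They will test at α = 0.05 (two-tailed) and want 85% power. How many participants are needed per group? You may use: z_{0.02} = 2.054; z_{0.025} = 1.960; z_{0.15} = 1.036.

For two independent groups with equal n: n = 2·((z_{α/2} + z_β) / d)².
z_{α/2} + z_β = 1.960 + 1.036 = 2.996.
n = 2 × (2.996 / 0.94)² = 2 × 3.187² = 2 × 10.16 = 20.3.
Round up to the next whole participant.

n = 21 per group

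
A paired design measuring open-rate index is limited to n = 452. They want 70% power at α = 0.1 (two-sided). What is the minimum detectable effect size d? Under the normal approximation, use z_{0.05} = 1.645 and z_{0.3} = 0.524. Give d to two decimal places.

d_min ≈ 0.10

For a single sample (or paired design) of n = 452: d_min = (z_{α/2} + z_β)/√n.
z-sum = 1.645 + 0.524 = 2.169.
d_min = 2.169 / √452 = 2.169 / 21.260 = 0.102.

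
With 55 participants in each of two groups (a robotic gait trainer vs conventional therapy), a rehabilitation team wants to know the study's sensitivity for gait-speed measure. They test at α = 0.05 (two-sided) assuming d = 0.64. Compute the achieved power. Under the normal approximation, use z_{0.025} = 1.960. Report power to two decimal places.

For two equal groups, power = Φ(d·√(n/2) − z_{α/2}).
d·√(n/2) = 0.64 × √(55/2) = 0.64 × 5.244 = 3.356.
z_β = 3.356 − 1.960 = 1.396.
Power = Φ(1.396) = 0.919.

power ≈ 0.92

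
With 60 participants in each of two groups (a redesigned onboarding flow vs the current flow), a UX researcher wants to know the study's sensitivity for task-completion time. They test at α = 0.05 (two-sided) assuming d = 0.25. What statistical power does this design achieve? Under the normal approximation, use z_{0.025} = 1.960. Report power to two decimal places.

For two equal groups, power = Φ(d·√(n/2) − z_{α/2}).
d·√(n/2) = 0.25 × √(60/2) = 0.25 × 5.477 = 1.369.
z_β = 1.369 − 1.960 = -0.591.
Power = Φ(-0.591) = 0.277.

power ≈ 0.28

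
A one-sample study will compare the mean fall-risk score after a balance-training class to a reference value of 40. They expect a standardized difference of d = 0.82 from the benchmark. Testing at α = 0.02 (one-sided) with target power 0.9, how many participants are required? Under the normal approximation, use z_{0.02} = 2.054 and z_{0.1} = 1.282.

n = 17

For a one-sample test: n = ((z_{α} + z_β) / d)².
z_{α} + z_β = 2.054 + 1.282 = 3.336.
n = (3.336 / 0.82)² = 4.068² = 16.55.
Round up.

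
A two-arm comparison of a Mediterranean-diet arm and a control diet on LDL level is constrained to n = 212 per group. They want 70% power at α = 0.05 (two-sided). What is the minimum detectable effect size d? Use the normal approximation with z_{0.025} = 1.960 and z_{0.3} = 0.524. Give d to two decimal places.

For two independent groups of n = 212 each: d_min = (z_{α/2} + z_β)·√(2/n).
z-sum = 1.960 + 0.524 = 2.484.
d_min = 2.484 × √(2/212) = 2.484 × 0.0971 = 0.241.

d_min ≈ 0.24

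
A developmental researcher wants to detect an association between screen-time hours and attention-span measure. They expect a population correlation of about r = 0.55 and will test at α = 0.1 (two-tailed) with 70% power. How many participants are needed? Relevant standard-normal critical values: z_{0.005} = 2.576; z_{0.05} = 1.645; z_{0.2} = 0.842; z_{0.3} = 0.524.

Fisher's z: C = ½·ln((1+r)/(1−r)) = ½·ln(3.4444) = 0.6184.
n = ((z_{α/2} + z_β)/C)² + 3.
(1.645 + 0.524) / 0.6184 = 2.169 / 0.6184 = 3.507.
n = 3.507² + 3 = 12.30 + 3 = 15.3.
Round up.

n = 16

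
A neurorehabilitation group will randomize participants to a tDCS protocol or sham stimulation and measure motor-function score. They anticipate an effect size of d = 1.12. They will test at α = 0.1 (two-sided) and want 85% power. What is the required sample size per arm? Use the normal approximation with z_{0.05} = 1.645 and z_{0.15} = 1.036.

For two independent groups with equal n: n = 2·((z_{α/2} + z_β) / d)².
z_{α/2} + z_β = 1.645 + 1.036 = 2.681.
n = 2 × (2.681 / 1.12)² = 2 × 2.394² = 2 × 5.73 = 11.5.
Round up to the next whole participant.

n = 12 per group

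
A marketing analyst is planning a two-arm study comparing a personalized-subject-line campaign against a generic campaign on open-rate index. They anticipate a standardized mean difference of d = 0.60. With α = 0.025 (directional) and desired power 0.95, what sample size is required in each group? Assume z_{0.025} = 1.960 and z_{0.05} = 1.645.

For two independent groups with equal n: n = 2·((z_{α} + z_β) / d)².
z_{α} + z_β = 1.960 + 1.645 = 3.605.
n = 2 × (3.605 / 0.60)² = 2 × 6.008² = 2 × 36.10 = 72.2.
Round up to the next whole participant.

n = 73 per group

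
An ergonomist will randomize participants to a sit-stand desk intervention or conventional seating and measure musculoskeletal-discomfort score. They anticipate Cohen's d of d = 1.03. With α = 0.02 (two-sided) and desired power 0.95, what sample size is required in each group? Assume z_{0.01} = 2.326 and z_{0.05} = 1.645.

n = 30 per group

For two independent groups with equal n: n = 2·((z_{α/2} + z_β) / d)².
z_{α/2} + z_β = 2.326 + 1.645 = 3.971.
n = 2 × (3.971 / 1.03)² = 2 × 3.855² = 2 × 14.86 = 29.7.
Round up to the next whole participant.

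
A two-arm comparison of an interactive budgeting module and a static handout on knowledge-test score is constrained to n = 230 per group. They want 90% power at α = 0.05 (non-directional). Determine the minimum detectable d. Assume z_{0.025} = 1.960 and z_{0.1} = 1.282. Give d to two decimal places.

For two independent groups of n = 230 each: d_min = (z_{α/2} + z_β)·√(2/n).
z-sum = 1.960 + 1.282 = 3.242.
d_min = 3.242 × √(2/230) = 3.242 × 0.0933 = 0.302.

d_min ≈ 0.30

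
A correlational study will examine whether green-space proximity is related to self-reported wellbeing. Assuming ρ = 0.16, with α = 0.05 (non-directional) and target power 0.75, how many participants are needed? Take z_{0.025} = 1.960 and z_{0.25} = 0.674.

Fisher's z: C = ½·ln((1+r)/(1−r)) = ½·ln(1.3810) = 0.1614.
n = ((z_{α/2} + z_β)/C)² + 3.
(1.960 + 0.674) / 0.1614 = 2.634 / 0.1614 = 16.320.
n = 16.320² + 3 = 266.33 + 3 = 269.3.
Round up.

n = 270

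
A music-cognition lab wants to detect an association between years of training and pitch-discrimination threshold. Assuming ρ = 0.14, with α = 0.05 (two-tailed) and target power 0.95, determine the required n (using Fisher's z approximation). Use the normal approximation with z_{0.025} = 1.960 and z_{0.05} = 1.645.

n = 658

Fisher's z: C = ½·ln((1+r)/(1−r)) = ½·ln(1.3256) = 0.1409.
n = ((z_{α/2} + z_β)/C)² + 3.
(1.960 + 1.645) / 0.1409 = 3.605 / 0.1409 = 25.586.
n = 25.586² + 3 = 654.62 + 3 = 657.6.
Round up.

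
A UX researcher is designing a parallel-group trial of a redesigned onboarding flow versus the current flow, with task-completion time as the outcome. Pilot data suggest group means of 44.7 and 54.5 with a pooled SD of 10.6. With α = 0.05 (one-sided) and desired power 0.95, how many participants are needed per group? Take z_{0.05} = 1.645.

n = 26 per group

Cohen's d = |M₁ − M₂| / SD_pooled = |44.7 − 54.5| / 10.6 = 9.8 / 10.6 = 0.925.
For two independent groups with equal n: n = 2·((z_{α} + z_β) / d)².
z_{α} + z_β = 1.645 + 1.645 = 3.290.
n = 2 × (3.290 / 0.925)² = 2 × 3.557² = 2 × 12.65 = 25.3.
Round up to the next whole participant.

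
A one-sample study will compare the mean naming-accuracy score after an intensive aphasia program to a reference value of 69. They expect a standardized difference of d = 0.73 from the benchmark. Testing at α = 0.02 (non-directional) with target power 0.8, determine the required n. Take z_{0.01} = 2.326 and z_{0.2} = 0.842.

n = 19

For a one-sample test: n = ((z_{α/2} + z_β) / d)².
z_{α/2} + z_β = 2.326 + 0.842 = 3.168.
n = (3.168 / 0.73)² = 4.340² = 18.83.
Round up.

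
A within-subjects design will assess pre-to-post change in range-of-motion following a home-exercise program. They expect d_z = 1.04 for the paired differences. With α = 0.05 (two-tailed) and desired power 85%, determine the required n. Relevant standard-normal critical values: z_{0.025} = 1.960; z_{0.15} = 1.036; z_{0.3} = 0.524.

n = 9 pairs

For a paired (one-sample on differences) test: n = ((z_{α/2} + z_β) / d)².
z_{α/2} + z_β = 1.960 + 1.036 = 2.996.
n = (2.996 / 1.04)² = 2.881² = 8.30.
Round up.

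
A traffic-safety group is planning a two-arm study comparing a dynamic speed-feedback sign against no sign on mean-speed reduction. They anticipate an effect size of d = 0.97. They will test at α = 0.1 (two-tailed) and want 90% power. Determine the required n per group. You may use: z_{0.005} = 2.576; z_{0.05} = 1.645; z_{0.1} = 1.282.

n = 19 per group

For two independent groups with equal n: n = 2·((z_{α/2} + z_β) / d)².
z_{α/2} + z_β = 1.645 + 1.282 = 2.927.
n = 2 × (2.927 / 0.97)² = 2 × 3.018² = 2 × 9.11 = 18.2.
Round up to the next whole participant.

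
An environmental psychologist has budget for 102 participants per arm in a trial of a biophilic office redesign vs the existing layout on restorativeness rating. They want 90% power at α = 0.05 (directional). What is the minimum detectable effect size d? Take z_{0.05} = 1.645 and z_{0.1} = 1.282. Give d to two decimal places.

For two independent groups of n = 102 each: d_min = (z_{α} + z_β)·√(2/n).
z-sum = 1.645 + 1.282 = 2.927.
d_min = 2.927 × √(2/102) = 2.927 × 0.1400 = 0.410.

d_min ≈ 0.41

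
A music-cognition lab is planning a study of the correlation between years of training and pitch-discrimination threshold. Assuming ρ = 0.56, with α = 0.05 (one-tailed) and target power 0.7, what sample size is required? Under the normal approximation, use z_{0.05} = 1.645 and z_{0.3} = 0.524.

Fisher's z: C = ½·ln((1+r)/(1−r)) = ½·ln(3.5455) = 0.6328.
n = ((z_{α} + z_β)/C)² + 3.
(1.645 + 0.524) / 0.6328 = 2.169 / 0.6328 = 3.428.
n = 3.428² + 3 = 11.75 + 3 = 14.7.
Round up.

n = 15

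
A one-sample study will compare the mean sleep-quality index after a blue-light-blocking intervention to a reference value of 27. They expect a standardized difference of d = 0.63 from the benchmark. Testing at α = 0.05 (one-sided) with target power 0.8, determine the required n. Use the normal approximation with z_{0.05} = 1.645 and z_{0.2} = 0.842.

n = 16

For a one-sample test: n = ((z_{α} + z_β) / d)².
z_{α} + z_β = 1.645 + 0.842 = 2.487.
n = (2.487 / 0.63)² = 3.948² = 15.58.
Round up.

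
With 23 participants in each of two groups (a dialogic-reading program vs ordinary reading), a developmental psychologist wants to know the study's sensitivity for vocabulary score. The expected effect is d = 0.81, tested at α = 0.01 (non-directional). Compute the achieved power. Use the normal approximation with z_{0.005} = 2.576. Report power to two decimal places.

power ≈ 0.57

For two equal groups, power = Φ(d·√(n/2) − z_{α/2}).
d·√(n/2) = 0.81 × √(23/2) = 0.81 × 3.391 = 2.747.
z_β = 2.747 − 2.576 = 0.171.
Power = Φ(0.171) = 0.568.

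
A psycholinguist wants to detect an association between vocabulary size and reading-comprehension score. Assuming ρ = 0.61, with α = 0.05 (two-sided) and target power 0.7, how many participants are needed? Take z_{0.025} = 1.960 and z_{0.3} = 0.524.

n = 16

Fisher's z: C = ½·ln((1+r)/(1−r)) = ½·ln(4.1282) = 0.7089.
n = ((z_{α/2} + z_β)/C)² + 3.
(1.960 + 0.524) / 0.7089 = 2.484 / 0.7089 = 3.504.
n = 3.504² + 3 = 12.28 + 3 = 15.3.
Round up.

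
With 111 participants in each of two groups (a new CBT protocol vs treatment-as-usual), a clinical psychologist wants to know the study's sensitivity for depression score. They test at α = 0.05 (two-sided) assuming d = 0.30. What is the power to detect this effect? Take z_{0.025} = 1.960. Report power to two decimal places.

For two equal groups, power = Φ(d·√(n/2) − z_{α/2}).
d·√(n/2) = 0.30 × √(111/2) = 0.30 × 7.450 = 2.235.
z_β = 2.235 − 1.960 = 0.275.
Power = Φ(0.275) = 0.608.

power ≈ 0.61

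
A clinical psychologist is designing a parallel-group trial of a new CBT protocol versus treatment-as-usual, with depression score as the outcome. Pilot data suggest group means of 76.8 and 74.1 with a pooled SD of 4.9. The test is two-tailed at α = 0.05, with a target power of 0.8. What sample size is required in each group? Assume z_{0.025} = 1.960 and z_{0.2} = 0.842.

n = 52 per group

Cohen's d = |M₁ − M₂| / SD_pooled = |76.8 − 74.1| / 4.9 = 2.7 / 4.9 = 0.551.
For two independent groups with equal n: n = 2·((z_{α/2} + z_β) / d)².
z_{α/2} + z_β = 1.960 + 0.842 = 2.802.
n = 2 × (2.802 / 0.551)² = 2 × 5.085² = 2 × 25.86 = 51.7.
Round up to the next whole participant.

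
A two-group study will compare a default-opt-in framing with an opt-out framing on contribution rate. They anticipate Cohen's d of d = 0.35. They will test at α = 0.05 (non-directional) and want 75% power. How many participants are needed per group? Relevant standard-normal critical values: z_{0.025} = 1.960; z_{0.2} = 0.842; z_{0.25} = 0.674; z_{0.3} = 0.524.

n = 114 per group

For two independent groups with equal n: n = 2·((z_{α/2} + z_β) / d)².
z_{α/2} + z_β = 1.960 + 0.674 = 2.634.
n = 2 × (2.634 / 0.35)² = 2 × 7.526² = 2 × 56.64 = 113.3.
Round up to the next whole participant.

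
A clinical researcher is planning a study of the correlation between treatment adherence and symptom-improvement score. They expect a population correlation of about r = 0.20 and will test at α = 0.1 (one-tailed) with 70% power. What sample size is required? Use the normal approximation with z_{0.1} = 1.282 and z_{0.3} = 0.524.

Fisher's z: C = ½·ln((1+r)/(1−r)) = ½·ln(1.5000) = 0.2027.
n = ((z_{α} + z_β)/C)² + 3.
(1.282 + 0.524) / 0.2027 = 1.806 / 0.2027 = 8.910.
n = 8.910² + 3 = 79.38 + 3 = 82.4.
Round up.

n = 83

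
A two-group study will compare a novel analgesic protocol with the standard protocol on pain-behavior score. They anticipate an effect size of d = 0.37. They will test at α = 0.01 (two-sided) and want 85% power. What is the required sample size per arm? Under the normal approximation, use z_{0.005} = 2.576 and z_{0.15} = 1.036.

n = 191 per group

For two independent groups with equal n: n = 2·((z_{α/2} + z_β) / d)².
z_{α/2} + z_β = 2.576 + 1.036 = 3.612.
n = 2 × (3.612 / 0.37)² = 2 × 9.762² = 2 × 95.30 = 190.6.
Round up to the next whole participant.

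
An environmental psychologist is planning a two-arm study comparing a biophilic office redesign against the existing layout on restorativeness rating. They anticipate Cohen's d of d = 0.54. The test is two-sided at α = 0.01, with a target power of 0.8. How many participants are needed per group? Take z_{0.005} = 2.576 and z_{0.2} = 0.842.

For two independent groups with equal n: n = 2·((z_{α/2} + z_β) / d)².
z_{α/2} + z_β = 2.576 + 0.842 = 3.418.
n = 2 × (3.418 / 0.54)² = 2 × 6.330² = 2 × 40.06 = 80.1.
Round up to the next whole participant.

n = 81 per group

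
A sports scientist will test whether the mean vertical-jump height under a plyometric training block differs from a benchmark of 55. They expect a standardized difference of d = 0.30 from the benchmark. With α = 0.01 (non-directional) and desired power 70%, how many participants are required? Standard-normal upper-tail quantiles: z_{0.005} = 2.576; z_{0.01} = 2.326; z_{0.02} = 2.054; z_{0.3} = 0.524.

n = 107

For a one-sample test: n = ((z_{α/2} + z_β) / d)².
z_{α/2} + z_β = 2.576 + 0.524 = 3.100.
n = (3.100 / 0.30)² = 10.333² = 106.78.
Round up.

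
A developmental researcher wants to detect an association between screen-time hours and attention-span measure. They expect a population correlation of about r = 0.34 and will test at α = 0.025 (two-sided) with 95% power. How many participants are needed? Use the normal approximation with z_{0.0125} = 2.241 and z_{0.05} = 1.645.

n = 124

Fisher's z: C = ½·ln((1+r)/(1−r)) = ½·ln(2.0303) = 0.3541.
n = ((z_{α/2} + z_β)/C)² + 3.
(2.241 + 1.645) / 0.3541 = 3.886 / 0.3541 = 10.974.
n = 10.974² + 3 = 120.44 + 3 = 123.4.
Round up.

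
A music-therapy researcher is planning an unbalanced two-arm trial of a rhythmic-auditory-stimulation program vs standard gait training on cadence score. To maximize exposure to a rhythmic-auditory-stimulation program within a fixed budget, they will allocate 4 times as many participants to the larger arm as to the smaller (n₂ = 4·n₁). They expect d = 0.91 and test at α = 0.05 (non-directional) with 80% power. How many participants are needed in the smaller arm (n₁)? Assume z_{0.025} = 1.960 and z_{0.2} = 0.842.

n₁ = 12

With allocation ratio k = n₂/n₁ = 4, Var(x̄₁−x̄₂) = σ²(1/n₁ + 1/(k·n₁)) = σ²·(k+1)/(k·n₁).
So n₁ = (1 + 1/k)·((z_{α/2} + z_β)/d)² = 1.250 × (2.802/0.91)².
n₁ = 1.250 × 9.48 = 11.9.
Round up: n₁ = 12, giving n₂ = 4 × 12 = 48.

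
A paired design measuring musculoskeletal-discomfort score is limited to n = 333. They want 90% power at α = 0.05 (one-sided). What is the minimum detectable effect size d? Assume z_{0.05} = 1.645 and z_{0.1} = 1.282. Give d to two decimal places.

For a single sample (or paired design) of n = 333: d_min = (z_{α} + z_β)/√n.
z-sum = 1.645 + 1.282 = 2.927.
d_min = 2.927 / √333 = 2.927 / 18.248 = 0.160.

d_min ≈ 0.16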